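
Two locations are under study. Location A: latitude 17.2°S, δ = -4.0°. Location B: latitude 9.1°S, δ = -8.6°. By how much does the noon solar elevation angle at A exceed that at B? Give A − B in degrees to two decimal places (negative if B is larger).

-12.70°

A: 90° − |-17.2 − (-4.0)| = 76.80°.
B: 90° − |-9.1 − (-8.6)| = 89.50°.
A − B = 76.80 − 89.50 = -12.70°.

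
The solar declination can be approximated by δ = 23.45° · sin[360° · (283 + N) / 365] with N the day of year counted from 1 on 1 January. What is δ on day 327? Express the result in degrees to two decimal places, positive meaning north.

360 × (283 + 327) / 365 = 601.644°; sin(601.644°) = -0.8800.
δ = 23.45 × -0.8800 = -20.636° ≈ -20.64°.

-20.64°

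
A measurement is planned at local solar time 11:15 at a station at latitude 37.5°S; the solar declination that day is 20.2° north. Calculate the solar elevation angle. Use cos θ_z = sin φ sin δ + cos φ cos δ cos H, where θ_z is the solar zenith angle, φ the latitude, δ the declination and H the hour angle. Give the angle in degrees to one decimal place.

Hour angle H = 15° × (11.25 − 12) = -11.25°.
cos θ_z = sin(-37.5°) sin(20.2°) + cos(-37.5°) cos(20.2°) cos(-11.25°) = -0.2102 + 0.7303 = 0.5201.
θ_z = arccos(0.5201) = 58.66°, so the elevation is 90° − 58.66° = 31.34°.

31.3°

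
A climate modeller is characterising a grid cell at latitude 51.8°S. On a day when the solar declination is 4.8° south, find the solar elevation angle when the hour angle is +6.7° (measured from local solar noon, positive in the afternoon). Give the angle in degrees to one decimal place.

cos θ_z = sin(-51.8°) sin(-4.8°) + cos(-51.8°) cos(-4.8°) cos(6.70°) = 0.0658 + 0.6120 = 0.6778.
θ_z = arccos(0.6778) = 47.33°, so the elevation is 90° − 47.33° = 42.67°.

42.7°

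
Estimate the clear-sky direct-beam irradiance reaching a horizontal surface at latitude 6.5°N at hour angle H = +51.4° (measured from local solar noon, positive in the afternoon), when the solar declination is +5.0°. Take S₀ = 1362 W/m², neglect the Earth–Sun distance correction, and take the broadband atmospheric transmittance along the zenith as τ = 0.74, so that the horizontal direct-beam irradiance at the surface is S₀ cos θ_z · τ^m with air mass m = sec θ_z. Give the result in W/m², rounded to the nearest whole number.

With φ = 6.5°, δ = 5.0°, H = 51.40°: sin φ sin δ = 0.0099, cos φ cos δ cos H = 0.6175, so cos θ_z = 0.6274.
Air mass m = 1/cos θ_z = 1/0.6274 = 1.594; τ^m = 0.74^1.594 = 0.6188.
Surface direct beam = 1362 × 0.6274 × 0.6188 = 528.78 W/m².

529 W/m²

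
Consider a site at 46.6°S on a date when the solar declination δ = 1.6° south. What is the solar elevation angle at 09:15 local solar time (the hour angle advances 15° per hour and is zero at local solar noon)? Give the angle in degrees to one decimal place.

Hour angle H = 15° × (9.25 − 12) = -41.25°.
cos θ_z = sin(-46.6°) sin(-1.6°) + cos(-46.6°) cos(-1.6°) cos(-41.25°) = 0.0203 + 0.5164 = 0.5367.
θ_z = arccos(0.5367) = 57.54°, so the elevation is 90° − 57.54° = 32.46°.

32.5°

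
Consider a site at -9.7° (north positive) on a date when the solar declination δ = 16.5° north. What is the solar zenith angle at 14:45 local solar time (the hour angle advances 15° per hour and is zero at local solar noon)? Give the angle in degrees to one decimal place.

48.5°

Hour angle H = 15° × (14.75 − 12) = 41.25°.
cos θ_z = sin φ sin δ + cos φ cos δ cos H = (-0.1685)(0.2840) + (0.9857)(0.9588)(0.7518) = 0.6627.
θ_z = arccos(0.6627) = 48.49°.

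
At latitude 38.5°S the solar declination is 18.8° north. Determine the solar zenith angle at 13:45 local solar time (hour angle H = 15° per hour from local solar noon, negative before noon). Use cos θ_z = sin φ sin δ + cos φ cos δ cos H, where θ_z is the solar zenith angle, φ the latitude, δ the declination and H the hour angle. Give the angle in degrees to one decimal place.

62.4°

Hour angle H = 15° × (13.75 − 12) = 26.25°.
With φ = -38.5°, δ = 18.8°, H = 26.25°: sin φ sin δ = -0.2006, cos φ cos δ cos H = 0.6645, so cos θ_z = 0.4639.
θ_z = arccos(0.4639) = 62.36°.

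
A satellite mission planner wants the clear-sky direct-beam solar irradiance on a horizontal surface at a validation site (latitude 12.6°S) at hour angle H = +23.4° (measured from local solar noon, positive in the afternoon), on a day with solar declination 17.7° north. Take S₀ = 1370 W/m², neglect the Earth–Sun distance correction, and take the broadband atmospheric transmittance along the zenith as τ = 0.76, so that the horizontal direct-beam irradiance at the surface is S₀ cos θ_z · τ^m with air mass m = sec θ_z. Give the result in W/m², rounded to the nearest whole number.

761 W/m²

cos θ_z = sin(-12.6°) sin(17.7°) + cos(-12.6°) cos(17.7°) cos(23.40°) = -0.0663 + 0.8533 = 0.7870.
Air mass m = 1/cos θ_z = 1/0.7870 = 1.271; τ^m = 0.76^1.271 = 0.7055.
Surface direct beam = 1370 × 0.7870 × 0.7055 = 760.66 W/m².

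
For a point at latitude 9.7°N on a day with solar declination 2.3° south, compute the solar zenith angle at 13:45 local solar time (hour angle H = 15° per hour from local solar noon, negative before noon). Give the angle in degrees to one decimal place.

Hour angle H = 15° × (13.75 − 12) = 26.25°.
With φ = 9.7°, δ = -2.3°, H = 26.25°: sin φ sin δ = -0.0068, cos φ cos δ cos H = 0.8833, so cos θ_z = 0.8765.
θ_z = arccos(0.8765) = 28.78°.

28.8°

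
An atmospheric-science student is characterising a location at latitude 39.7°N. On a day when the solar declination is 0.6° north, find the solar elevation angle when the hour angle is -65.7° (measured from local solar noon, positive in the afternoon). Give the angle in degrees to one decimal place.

cos θ_z = sin(39.7°) sin(0.6°) + cos(39.7°) cos(0.6°) cos(-65.70°) = 0.0067 + 0.3166 = 0.3233.
θ_z = arccos(0.3233) = 71.14°, so the elevation is 90° − 71.14° = 18.86°.

18.9°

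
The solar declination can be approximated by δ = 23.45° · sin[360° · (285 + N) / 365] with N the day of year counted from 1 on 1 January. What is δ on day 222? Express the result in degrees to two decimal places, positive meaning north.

360 × (285 + 222) / 365 = 500.055°; sin(500.055°) = 0.6421.
δ = 23.45 × 0.6421 = 15.057° ≈ +15.06°.

+15.06°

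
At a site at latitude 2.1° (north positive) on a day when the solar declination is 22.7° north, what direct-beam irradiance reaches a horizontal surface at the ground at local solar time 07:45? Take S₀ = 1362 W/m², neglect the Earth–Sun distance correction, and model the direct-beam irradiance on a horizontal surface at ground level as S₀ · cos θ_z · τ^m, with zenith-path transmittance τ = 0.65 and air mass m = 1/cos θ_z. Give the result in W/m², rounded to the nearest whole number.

Hour angle H = 15° × (7.75 − 12) = -63.75°.
With φ = 2.1°, δ = 22.7°, H = -63.75°: sin φ sin δ = 0.0141, cos φ cos δ cos H = 0.4078, so cos θ_z = 0.4219.
Air mass m = 1/cos θ_z = 1/0.4219 = 2.370; τ^m = 0.65^2.370 = 0.3603.
Surface direct beam = 1362 × 0.4219 × 0.3603 = 207.04 W/m².

207 W/m²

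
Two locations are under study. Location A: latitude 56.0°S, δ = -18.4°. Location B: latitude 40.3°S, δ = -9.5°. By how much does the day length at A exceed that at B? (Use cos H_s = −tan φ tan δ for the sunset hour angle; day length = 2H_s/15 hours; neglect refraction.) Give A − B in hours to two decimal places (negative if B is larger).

A: H_s = arccos(−tan -56.0° · tan -18.4°) = 119.55°, so 2H_s/15 = 15.9400 h.
B: H_s = arccos(−tan -40.3° · tan -9.5°) = 98.16°, so 2H_s/15 = 13.0880 h.
A − B = 15.9400 − 13.0880 = 2.8520 h.

+2.85 h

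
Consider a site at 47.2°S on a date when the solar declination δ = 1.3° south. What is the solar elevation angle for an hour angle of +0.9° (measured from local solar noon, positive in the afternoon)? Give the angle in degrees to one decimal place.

44.1°

cos θ_z = sin φ sin δ + cos φ cos δ cos H = (-0.7337)(-0.0227) + (0.6794)(0.9997)(0.9999) = 0.6958.
θ_z = arccos(0.6958) = 45.91°, so the elevation is 90° − 45.91° = 44.09°.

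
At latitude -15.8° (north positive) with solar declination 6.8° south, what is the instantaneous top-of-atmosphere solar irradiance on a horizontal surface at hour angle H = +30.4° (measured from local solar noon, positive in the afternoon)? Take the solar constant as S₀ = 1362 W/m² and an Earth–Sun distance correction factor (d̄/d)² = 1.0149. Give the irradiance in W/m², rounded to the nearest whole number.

1184 W/m²

cos θ_z = sin φ sin δ + cos φ cos δ cos H = (-0.2723)(-0.1184) + (0.9622)(0.9930)(0.8625) = 0.8563.
Top-of-atmosphere irradiance = S₀ (d̄/d)² cos θ_z = 1362 × 1.0149 × 0.8563 = 1183.66 W/m².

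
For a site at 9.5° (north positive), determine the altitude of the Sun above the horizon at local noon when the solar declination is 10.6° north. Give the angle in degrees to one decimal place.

At local solar noon the hour angle is zero, so the elevation is 90° − |φ − δ| = 90° − |9.5° − (10.6°)| = 90° − 1.1° = 88.9°.

88.9°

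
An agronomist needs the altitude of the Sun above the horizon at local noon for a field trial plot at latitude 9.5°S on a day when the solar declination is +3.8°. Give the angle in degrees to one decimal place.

At local solar noon the hour angle is zero, so the elevation is 90° − |φ − δ| = 90° − |-9.5° − (3.8°)| = 90° − 13.3° = 76.7°.

76.7°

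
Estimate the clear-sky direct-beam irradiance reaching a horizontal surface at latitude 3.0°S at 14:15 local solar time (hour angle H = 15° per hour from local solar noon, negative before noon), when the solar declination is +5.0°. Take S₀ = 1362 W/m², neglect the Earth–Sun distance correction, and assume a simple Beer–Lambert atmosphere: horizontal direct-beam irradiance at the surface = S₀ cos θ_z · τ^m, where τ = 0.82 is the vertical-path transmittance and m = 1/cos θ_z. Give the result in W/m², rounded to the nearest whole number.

880 W/m²

Hour angle H = 15° × (14.25 − 12) = 33.75°.
cos θ_z = sin(-3.0°) sin(5.0°) + cos(-3.0°) cos(5.0°) cos(33.75°) = -0.0046 + 0.8272 = 0.8226.
Air mass m = 1/cos θ_z = 1/0.8226 = 1.216; τ^m = 0.82^1.216 = 0.7856.
Surface direct beam = 1362 × 0.8226 × 0.7856 = 880.17 W/m².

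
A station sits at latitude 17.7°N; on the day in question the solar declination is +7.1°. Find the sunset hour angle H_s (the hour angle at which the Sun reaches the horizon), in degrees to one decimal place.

92.3°

The sunset hour angle satisfies cos H_s = −tan φ tan δ = -0.0398, giving H_s = 92.28°.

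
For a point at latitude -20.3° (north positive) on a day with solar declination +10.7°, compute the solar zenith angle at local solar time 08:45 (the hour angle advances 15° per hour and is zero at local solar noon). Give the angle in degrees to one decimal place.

57.1°

Hour angle H = 15° × (8.75 − 12) = -48.75°.
cos θ_z = sin(-20.3°) sin(10.7°) + cos(-20.3°) cos(10.7°) cos(-48.75°) = -0.0644 + 0.6076 = 0.5432.
θ_z = arccos(0.5432) = 57.10°.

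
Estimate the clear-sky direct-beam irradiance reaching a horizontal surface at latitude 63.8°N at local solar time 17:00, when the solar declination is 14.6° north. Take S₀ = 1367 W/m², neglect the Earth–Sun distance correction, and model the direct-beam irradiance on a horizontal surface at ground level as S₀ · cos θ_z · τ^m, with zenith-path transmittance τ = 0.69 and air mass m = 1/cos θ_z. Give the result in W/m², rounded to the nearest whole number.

Hour angle H = 15° × (17 − 12) = 75.00°.
cos θ_z = sin(63.8°) sin(14.6°) + cos(63.8°) cos(14.6°) cos(75.00°) = 0.2262 + 0.1106 = 0.3368.
Air mass m = 1/cos θ_z = 1/0.3368 = 2.969; τ^m = 0.69^2.969 = 0.3323.
Surface direct beam = 1367 × 0.3368 × 0.3323 = 152.99 W/m².

153 W/m²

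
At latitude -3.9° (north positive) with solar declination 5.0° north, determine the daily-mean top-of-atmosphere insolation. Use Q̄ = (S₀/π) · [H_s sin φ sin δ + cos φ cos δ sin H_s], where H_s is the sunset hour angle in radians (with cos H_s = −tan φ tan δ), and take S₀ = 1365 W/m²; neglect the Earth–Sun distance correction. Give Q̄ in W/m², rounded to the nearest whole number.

The sunset hour angle satisfies cos H_s = −tan φ tan δ = 0.0060, giving H_s = 89.66°. In radians, H_s = 1.5649.
H_s sin φ sin δ = 1.5649 × -0.0680 × 0.0872 = -0.0093.
cos φ cos δ sin H_s = 0.9977 × 0.9962 × 1.0000 = 0.9939.
Q̄ = (1365/π) × (-0.0093 + 0.9939) = 434.49 × 0.9846 = 427.80 W/m².

428 W/m²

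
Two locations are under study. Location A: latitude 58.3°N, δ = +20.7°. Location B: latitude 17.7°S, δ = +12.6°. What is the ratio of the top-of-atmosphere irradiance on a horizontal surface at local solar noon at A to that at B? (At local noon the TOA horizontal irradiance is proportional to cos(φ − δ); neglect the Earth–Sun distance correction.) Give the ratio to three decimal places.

A: cos θ_z = cos(58.3° − (20.7°)) = 0.7923.
B: cos θ_z = cos(-17.7° − (12.6°)) = 0.8634.
Ratio A/B = 0.7923 / 0.8634 = 0.9177.

0.918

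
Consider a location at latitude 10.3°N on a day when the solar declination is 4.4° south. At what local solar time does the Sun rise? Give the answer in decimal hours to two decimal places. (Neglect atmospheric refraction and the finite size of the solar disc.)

6.05 h

The sunset hour angle satisfies cos H_s = −tan φ tan δ = 0.0140, giving H_s = 89.20°.
Sunrise is at 12 − H_s/15 = 12 − 5.947 = 6.053 h local solar time.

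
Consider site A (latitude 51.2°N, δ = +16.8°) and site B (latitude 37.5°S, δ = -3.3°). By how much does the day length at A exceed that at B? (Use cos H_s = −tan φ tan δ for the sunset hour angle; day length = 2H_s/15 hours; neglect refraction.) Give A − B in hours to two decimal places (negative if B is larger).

A: H_s = arccos(−tan 51.2° · tan 16.8°) = 112.06°, so 2H_s/15 = 14.9413 h.
B: H_s = arccos(−tan -37.5° · tan -3.3°) = 92.54°, so 2H_s/15 = 12.3387 h.
A − B = 14.9413 − 12.3387 = 2.6026 h.

+2.60 h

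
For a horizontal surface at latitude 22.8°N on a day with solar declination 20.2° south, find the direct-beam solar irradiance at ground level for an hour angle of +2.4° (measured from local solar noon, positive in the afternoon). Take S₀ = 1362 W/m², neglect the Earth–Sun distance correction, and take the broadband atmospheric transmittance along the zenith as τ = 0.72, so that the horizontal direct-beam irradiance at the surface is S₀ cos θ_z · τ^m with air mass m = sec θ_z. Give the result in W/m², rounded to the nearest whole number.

635 W/m²

cos θ_z = sin(22.8°) sin(-20.2°) + cos(22.8°) cos(-20.2°) cos(2.40°) = -0.1338 + 0.8644 = 0.7306.
Air mass m = 1/cos θ_z = 1/0.7306 = 1.369; τ^m = 0.72^1.369 = 0.6378.
Surface direct beam = 1362 × 0.7306 × 0.6378 = 634.66 W/m².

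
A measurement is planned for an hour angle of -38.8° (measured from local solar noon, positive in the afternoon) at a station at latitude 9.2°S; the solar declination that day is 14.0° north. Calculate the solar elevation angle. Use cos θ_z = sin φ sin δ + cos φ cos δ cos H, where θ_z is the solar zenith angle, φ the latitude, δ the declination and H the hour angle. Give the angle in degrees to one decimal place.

With φ = -9.2°, δ = 14.0°, H = -38.80°: sin φ sin δ = -0.0387, cos φ cos δ cos H = 0.7465, so cos θ_z = 0.7078.
θ_z = arccos(0.7078) = 44.94°, so the elevation is 90° − 44.94° = 45.06°.

45.1°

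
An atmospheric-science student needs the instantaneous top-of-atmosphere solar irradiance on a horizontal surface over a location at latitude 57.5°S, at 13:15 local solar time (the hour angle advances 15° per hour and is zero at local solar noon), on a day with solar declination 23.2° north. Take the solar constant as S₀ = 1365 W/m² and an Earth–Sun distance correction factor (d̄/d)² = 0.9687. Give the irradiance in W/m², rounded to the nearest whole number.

179 W/m²

Hour angle H = 15° × (13.25 − 12) = 18.75°.
cos θ_z = sin(-57.5°) sin(23.2°) + cos(-57.5°) cos(23.2°) cos(18.75°) = -0.3322 + 0.4676 = 0.1354.
Top-of-atmosphere irradiance = S₀ (d̄/d)² cos θ_z = 1365 × 0.9687 × 0.1354 = 179.04 W/m².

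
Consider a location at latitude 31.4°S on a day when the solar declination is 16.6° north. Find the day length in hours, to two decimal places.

10.60 hours

cos H_s = −tan(-31.4°) · tan(16.6°) = 0.1820, so H_s = arccos(0.1820) = 79.51°.
Day length = 2 H_s / 15° h⁻¹ = 159.02° / 15 = 10.601 h.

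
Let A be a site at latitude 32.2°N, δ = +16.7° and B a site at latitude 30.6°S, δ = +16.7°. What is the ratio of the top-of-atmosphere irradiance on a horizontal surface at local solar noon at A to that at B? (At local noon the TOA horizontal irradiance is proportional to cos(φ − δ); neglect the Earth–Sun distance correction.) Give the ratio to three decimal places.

A: cos θ_z = cos(32.2° − (16.7°)) = 0.9636.
B: cos θ_z = cos(-30.6° − (16.7°)) = 0.6782.
Ratio A/B = 0.9636 / 0.6782 = 1.4208.

1.421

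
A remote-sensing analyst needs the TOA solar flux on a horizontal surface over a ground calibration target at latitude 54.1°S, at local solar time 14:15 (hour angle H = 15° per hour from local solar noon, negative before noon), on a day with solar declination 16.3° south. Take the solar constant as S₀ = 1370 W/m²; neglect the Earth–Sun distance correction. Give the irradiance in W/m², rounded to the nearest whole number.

Hour angle H = 15° × (14.25 − 12) = 33.75°.
With φ = -54.1°, δ = -16.3°, H = 33.75°: sin φ sin δ = 0.2274, cos φ cos δ cos H = 0.4680, so cos θ_z = 0.6954.
Top-of-atmosphere irradiance = S₀ cos θ_z = 1370 × 0.6954 = 952.70 W/m².

953 W/m²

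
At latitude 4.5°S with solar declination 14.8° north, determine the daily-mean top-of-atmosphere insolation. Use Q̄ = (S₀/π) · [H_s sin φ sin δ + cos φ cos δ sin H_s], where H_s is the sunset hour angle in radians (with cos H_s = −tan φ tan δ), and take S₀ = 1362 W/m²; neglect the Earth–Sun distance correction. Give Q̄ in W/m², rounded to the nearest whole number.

404 W/m²

The sunset hour angle satisfies cos H_s = −tan φ tan δ = 0.0208, giving H_s = 88.81°. In radians, H_s = 1.5500.
H_s sin φ sin δ = 1.5500 × -0.0785 × 0.2554 = -0.0311.
cos φ cos δ sin H_s = 0.9969 × 0.9668 × 0.9998 = 0.9636.
Q̄ = (1362/π) × (-0.0311 + 0.9636) = 433.54 × 0.9325 = 404.28 W/m².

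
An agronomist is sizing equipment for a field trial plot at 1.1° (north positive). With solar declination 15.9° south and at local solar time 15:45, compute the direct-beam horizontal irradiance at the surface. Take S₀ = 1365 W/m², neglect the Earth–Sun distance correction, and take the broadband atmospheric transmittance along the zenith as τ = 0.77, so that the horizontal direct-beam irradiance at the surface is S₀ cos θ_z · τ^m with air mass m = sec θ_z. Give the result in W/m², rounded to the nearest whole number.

Hour angle H = 15° × (15.75 − 12) = 56.25°.
cos θ_z = sin φ sin δ + cos φ cos δ cos H = (0.0192)(-0.2740) + (0.9998)(0.9617)(0.5556) = 0.5290.
Air mass m = 1/cos θ_z = 1/0.5290 = 1.890; τ^m = 0.77^1.890 = 0.6102.
Surface direct beam = 1365 × 0.5290 × 0.6102 = 440.62 W/m².

441 W/m²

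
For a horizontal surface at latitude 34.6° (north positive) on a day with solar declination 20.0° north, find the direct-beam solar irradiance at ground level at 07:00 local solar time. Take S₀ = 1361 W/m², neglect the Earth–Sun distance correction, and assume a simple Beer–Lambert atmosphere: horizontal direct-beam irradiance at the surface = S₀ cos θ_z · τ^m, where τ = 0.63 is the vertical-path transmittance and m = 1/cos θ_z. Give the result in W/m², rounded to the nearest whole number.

166 W/m²

Hour angle H = 15° × (7 − 12) = -75.00°.
With φ = 34.6°, δ = 20.0°, H = -75.00°: sin φ sin δ = 0.1942, cos φ cos δ cos H = 0.2002, so cos θ_z = 0.3944.
Air mass m = 1/cos θ_z = 1/0.3944 = 2.535; τ^m = 0.63^2.535 = 0.3100.
Surface direct beam = 1361 × 0.3944 × 0.3100 = 166.40 W/m².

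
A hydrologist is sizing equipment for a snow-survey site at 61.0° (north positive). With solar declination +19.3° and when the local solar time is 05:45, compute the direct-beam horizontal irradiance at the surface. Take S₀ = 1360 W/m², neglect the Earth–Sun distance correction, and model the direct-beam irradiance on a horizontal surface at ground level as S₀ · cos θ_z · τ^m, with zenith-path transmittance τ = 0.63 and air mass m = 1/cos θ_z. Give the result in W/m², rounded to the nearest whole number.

59 W/m²

Hour angle H = 15° × (5.75 − 12) = -93.75°.
cos θ_z = sin(61.0°) sin(19.3°) + cos(61.0°) cos(19.3°) cos(-93.75°) = 0.2891 + -0.0299 = 0.2592.
Air mass m = 1/cos θ_z = 1/0.2592 = 3.858; τ^m = 0.63^3.858 = 0.1682.
Surface direct beam = 1360 × 0.2592 × 0.1682 = 59.29 W/m².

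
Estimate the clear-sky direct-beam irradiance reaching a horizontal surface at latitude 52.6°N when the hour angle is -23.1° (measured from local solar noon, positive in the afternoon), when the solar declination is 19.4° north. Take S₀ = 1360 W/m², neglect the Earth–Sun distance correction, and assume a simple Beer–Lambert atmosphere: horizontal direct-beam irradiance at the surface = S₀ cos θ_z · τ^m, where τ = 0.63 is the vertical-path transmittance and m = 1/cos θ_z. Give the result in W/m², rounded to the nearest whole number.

With φ = 52.6°, δ = 19.4°, H = -23.10°: sin φ sin δ = 0.2639, cos φ cos δ cos H = 0.5270, so cos θ_z = 0.7909.
Air mass m = 1/cos θ_z = 1/0.7909 = 1.264; τ^m = 0.63^1.264 = 0.5577.
Surface direct beam = 1360 × 0.7909 × 0.5577 = 599.88 W/m².

600 W/m²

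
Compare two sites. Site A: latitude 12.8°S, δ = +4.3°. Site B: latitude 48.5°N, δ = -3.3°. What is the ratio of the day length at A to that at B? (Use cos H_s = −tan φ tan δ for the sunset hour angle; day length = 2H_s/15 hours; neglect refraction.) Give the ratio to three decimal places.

1.032

A: H_s = arccos(−tan -12.8° · tan 4.3°) = 89.02°, so 2H_s/15 = 11.8693 h.
B: H_s = arccos(−tan 48.5° · tan -3.3°) = 86.26°, so 2H_s/15 = 11.5013 h.
Ratio A/B = 11.8693 / 11.5013 = 1.0320.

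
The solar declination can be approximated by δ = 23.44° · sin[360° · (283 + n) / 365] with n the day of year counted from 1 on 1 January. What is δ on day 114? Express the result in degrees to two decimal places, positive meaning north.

+12.27°

360 × (283 + 114) / 365 = 391.562°; sin(391.562°) = 0.5234.
δ = 23.44 × 0.5234 = 12.268° ≈ +12.27°.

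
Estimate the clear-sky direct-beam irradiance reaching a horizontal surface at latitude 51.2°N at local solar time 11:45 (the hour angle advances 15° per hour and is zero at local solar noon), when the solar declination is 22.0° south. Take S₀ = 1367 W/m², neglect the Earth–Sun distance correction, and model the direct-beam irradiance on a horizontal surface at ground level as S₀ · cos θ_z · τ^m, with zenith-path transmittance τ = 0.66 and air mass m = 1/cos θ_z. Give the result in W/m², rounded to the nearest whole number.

Hour angle H = 15° × (11.75 − 12) = -3.75°.
cos θ_z = sin φ sin δ + cos φ cos δ cos H = (0.7793)(-0.3746) + (0.6266)(0.9272)(0.9979) = 0.2878.
Air mass m = 1/cos θ_z = 1/0.2878 = 3.475; τ^m = 0.66^3.475 = 0.2360.
Surface direct beam = 1367 × 0.2878 × 0.2360 = 92.85 W/m².

93 W/m²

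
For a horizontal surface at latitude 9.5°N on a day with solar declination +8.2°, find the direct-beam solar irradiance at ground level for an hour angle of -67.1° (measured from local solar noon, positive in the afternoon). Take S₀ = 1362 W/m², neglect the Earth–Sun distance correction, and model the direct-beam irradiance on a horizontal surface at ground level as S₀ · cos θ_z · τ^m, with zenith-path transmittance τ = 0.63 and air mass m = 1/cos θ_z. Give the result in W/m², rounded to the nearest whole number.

cos θ_z = sin φ sin δ + cos φ cos δ cos H = (0.1650)(0.1426) + (0.9863)(0.9898)(0.3891) = 0.4034.
Air mass m = 1/cos θ_z = 1/0.4034 = 2.479; τ^m = 0.63^2.479 = 0.3181.
Surface direct beam = 1362 × 0.4034 × 0.3181 = 174.77 W/m².

175 W/m²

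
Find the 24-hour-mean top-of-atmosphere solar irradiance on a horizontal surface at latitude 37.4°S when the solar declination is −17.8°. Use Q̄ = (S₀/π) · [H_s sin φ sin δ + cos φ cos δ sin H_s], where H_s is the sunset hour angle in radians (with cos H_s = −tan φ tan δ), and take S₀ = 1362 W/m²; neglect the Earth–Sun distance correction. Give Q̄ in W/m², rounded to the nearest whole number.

cos H_s = −tan(-37.4°) · tan(-17.8°) = -0.2455, so H_s = arccos(-0.2455) = 104.21°. In radians, H_s = 1.8188.
H_s sin φ sin δ = 1.8188 × -0.6074 × -0.3057 = 0.3377.
cos φ cos δ sin H_s = 0.7944 × 0.9521 × 0.9694 = 0.7332.
Q̄ = (1362/π) × (0.3377 + 0.7332) = 433.54 × 1.0709 = 464.28 W/m².

464 W/m²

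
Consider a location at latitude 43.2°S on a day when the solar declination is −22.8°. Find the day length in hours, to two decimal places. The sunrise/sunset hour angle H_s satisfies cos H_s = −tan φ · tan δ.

The sunset hour angle satisfies cos H_s = −tan φ tan δ = -0.3947, giving H_s = 113.25°.
Day length = 2 H_s / 15° h⁻¹ = 226.50° / 15 = 15.100 h.

15.10 hours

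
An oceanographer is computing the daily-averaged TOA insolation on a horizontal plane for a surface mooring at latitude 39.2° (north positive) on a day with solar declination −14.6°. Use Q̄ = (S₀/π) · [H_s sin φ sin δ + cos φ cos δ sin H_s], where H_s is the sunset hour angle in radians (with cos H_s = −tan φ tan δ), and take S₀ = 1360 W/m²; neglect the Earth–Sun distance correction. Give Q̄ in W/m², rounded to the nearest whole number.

224 W/m²

The sunset hour angle satisfies cos H_s = −tan φ tan δ = 0.2124, giving H_s = 77.74°. In radians, H_s = 1.3568.
H_s sin φ sin δ = 1.3568 × 0.6320 × -0.2521 = -0.2162.
cos φ cos δ sin H_s = 0.7749 × 0.9677 × 0.9772 = 0.7328.
Q̄ = (1360/π) × (-0.2162 + 0.7328) = 432.90 × 0.5166 = 223.64 W/m².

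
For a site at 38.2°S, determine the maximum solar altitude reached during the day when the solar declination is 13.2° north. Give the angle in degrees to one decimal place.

38.6°

At local solar noon the hour angle is zero, so the elevation is 90° − |φ − δ| = 90° − |-38.2° − (13.2°)| = 90° − 51.4° = 38.6°.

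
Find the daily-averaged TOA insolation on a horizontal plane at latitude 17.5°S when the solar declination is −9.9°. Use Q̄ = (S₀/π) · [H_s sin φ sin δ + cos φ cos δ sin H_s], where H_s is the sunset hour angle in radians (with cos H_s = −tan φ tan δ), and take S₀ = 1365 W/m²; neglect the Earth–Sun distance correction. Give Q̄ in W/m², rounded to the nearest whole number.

cos H_s = −tan(-17.5°) · tan(-9.9°) = -0.0550, so H_s = arccos(-0.0550) = 93.15°. In radians, H_s = 1.6258.
H_s sin φ sin δ = 1.6258 × -0.3007 × -0.1719 = 0.0840.
cos φ cos δ sin H_s = 0.9537 × 0.9851 × 0.9985 = 0.9381.
Q̄ = (1365/π) × (0.0840 + 0.9381) = 434.49 × 1.0221 = 444.09 W/m².

444 W/m²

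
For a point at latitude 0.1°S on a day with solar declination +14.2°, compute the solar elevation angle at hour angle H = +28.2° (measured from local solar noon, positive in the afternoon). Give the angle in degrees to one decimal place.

cos θ_z = sin φ sin δ + cos φ cos δ cos H = (-0.0017)(0.2453) + (1.0000)(0.9694)(0.8813) = 0.8539.
θ_z = arccos(0.8539) = 31.36°, so the elevation is 90° − 31.36° = 58.64°.

58.6°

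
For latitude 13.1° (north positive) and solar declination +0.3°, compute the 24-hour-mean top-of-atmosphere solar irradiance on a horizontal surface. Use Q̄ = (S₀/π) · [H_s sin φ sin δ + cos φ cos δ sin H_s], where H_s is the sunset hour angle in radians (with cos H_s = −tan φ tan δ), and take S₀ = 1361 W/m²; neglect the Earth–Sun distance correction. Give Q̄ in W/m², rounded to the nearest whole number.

−tan φ tan δ = −(0.2327)(0.0052) = -0.0012; H_s = arccos(-0.0012) = 90.07°. In radians, H_s = 1.5720.
H_s sin φ sin δ = 1.5720 × 0.2267 × 0.0052 = 0.0019.
cos φ cos δ sin H_s = 0.9740 × 1.0000 × 1.0000 = 0.9740.
Q̄ = (1361/π) × (0.0019 + 0.9740) = 433.22 × 0.9759 = 422.78 W/m².

423 W/m²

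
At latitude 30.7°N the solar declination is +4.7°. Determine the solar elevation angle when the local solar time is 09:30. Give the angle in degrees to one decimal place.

Hour angle H = 15° × (9.5 − 12) = -37.50°.
cos θ_z = sin(30.7°) sin(4.7°) + cos(30.7°) cos(4.7°) cos(-37.50°) = 0.0418 + 0.6799 = 0.7217.
θ_z = arccos(0.7217) = 43.80°, so the elevation is 90° − 43.80° = 46.20°.

46.2°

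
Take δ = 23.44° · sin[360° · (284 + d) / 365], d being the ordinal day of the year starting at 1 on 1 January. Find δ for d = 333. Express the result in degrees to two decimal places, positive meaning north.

-21.82°

360 × (284 + 333) / 365 = 608.548°; sin(608.548°) = -0.9307.
δ = 23.44 × -0.9307 = -21.816° ≈ -21.82°.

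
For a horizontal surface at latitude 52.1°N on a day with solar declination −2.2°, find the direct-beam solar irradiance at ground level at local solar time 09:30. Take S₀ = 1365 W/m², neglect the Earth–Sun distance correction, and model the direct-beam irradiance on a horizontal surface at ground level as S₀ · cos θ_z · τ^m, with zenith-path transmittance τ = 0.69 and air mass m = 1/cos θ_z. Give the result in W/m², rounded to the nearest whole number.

Hour angle H = 15° × (9.5 − 12) = -37.50°.
cos θ_z = sin(52.1°) sin(-2.2°) + cos(52.1°) cos(-2.2°) cos(-37.50°) = -0.0303 + 0.4870 = 0.4567.
Air mass m = 1/cos θ_z = 1/0.4567 = 2.190; τ^m = 0.69^2.190 = 0.4437.
Surface direct beam = 1365 × 0.4567 × 0.4437 = 276.60 W/m².

277 W/m²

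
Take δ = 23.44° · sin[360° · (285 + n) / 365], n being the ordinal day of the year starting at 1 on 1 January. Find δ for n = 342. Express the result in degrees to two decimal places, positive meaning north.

360 × (285 + 342) / 365 = 618.411°; sin(618.411°) = -0.9796.
δ = 23.44 × -0.9796 = -22.962° ≈ -22.96°.

-22.96°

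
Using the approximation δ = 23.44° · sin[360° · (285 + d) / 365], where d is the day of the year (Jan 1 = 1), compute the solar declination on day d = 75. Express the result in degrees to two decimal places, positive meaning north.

360 × (285 + 75) / 365 = 355.068°; sin(355.068°) = -0.0860.
δ = 23.44 × -0.0860 = -2.016° ≈ -2.02°.

-2.02°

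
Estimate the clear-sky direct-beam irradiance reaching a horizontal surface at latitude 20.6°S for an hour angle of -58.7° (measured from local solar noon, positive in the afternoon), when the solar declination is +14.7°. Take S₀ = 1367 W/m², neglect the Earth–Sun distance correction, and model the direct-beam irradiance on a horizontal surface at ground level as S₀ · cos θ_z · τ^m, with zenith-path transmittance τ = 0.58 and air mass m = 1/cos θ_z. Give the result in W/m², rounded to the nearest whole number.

cos θ_z = sin φ sin δ + cos φ cos δ cos H = (-0.3518)(0.2538) + (0.9361)(0.9673)(0.5195) = 0.3811.
Air mass m = 1/cos θ_z = 1/0.3811 = 2.624; τ^m = 0.58^2.624 = 0.2395.
Surface direct beam = 1367 × 0.3811 × 0.2395 = 124.77 W/m².

125 W/m²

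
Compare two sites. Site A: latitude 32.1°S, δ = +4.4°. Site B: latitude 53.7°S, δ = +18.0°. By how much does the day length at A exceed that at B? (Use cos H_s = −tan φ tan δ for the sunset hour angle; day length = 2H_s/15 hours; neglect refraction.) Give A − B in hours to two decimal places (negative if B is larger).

+3.13 h

A: H_s = arccos(−tan -32.1° · tan 4.4°) = 87.23°, so 2H_s/15 = 11.6307 h.
B: H_s = arccos(−tan -53.7° · tan 18.0°) = 63.75°, so 2H_s/15 = 8.5000 h.
A − B = 11.6307 − 8.5000 = 3.1307 h.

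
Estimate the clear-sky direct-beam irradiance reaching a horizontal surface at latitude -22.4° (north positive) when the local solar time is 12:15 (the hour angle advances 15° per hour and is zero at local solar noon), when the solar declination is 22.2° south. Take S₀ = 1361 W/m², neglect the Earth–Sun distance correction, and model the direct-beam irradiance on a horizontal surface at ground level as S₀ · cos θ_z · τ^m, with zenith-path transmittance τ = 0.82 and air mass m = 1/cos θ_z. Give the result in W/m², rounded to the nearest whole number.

Hour angle H = 15° × (12.25 − 12) = 3.75°.
cos θ_z = sin(-22.4°) sin(-22.2°) + cos(-22.4°) cos(-22.2°) cos(3.75°) = 0.1440 + 0.8542 = 0.9982.
Air mass m = 1/cos θ_z = 1/0.9982 = 1.002; τ^m = 0.82^1.002 = 0.8197.
Surface direct beam = 1361 × 0.9982 × 0.8197 = 1113.60 W/m².

1114 W/m²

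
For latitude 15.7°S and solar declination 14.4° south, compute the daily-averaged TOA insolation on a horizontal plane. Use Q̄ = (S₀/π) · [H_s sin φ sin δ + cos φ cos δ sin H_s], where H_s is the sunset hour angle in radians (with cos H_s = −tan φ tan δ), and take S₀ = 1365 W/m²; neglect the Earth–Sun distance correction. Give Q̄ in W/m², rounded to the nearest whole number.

452 W/m²

−tan φ tan δ = −(-0.2811)(-0.2568) = -0.0722; H_s = arccos(-0.0722) = 94.14°. In radians, H_s = 1.6431.
H_s sin φ sin δ = 1.6431 × -0.2706 × -0.2487 = 0.1106.
cos φ cos δ sin H_s = 0.9627 × 0.9686 × 0.9974 = 0.9300.
Q̄ = (1365/π) × (0.1106 + 0.9300) = 434.49 × 1.0406 = 452.13 W/m².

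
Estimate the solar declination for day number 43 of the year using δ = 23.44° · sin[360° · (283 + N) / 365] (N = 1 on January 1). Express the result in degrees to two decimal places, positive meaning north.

-14.58°

360 × (283 + 43) / 365 = 321.534°; sin(321.534°) = -0.6221.
δ = 23.44 × -0.6221 = -14.582° ≈ -14.58°.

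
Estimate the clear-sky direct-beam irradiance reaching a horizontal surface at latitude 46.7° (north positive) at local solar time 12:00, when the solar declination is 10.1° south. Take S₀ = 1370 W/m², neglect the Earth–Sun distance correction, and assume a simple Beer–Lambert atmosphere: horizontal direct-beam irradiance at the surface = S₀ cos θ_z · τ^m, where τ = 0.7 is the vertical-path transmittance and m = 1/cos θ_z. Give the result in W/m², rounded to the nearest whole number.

391 W/m²

Hour angle H = 15° × (12 − 12) = 0.00°.
With φ = 46.7°, δ = -10.1°, H = 0.00°: sin φ sin δ = -0.1276, cos φ cos δ cos H = 0.6752, so cos θ_z = 0.5476.
Air mass m = 1/cos θ_z = 1/0.5476 = 1.826; τ^m = 0.7^1.826 = 0.5214.
Surface direct beam = 1370 × 0.5476 × 0.5214 = 391.16 W/m².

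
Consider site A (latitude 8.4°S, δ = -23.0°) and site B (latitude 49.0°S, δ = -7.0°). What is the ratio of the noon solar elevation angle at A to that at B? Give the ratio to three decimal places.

A: 90° − |-8.4 − (-23.0)| = 75.40°.
B: 90° − |-49.0 − (-7.0)| = 48.00°.
Ratio A/B = 75.4000 / 48.0000 = 1.5708.

1.571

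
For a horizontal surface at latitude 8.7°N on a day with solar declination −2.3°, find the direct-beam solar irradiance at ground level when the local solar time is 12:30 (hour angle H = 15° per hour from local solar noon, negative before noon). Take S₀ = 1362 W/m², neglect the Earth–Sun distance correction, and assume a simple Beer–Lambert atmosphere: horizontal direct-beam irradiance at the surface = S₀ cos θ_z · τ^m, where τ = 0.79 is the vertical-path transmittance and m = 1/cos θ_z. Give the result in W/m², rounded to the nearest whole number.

1040 W/m²

Hour angle H = 15° × (12.5 − 12) = 7.50°.
cos θ_z = sin φ sin δ + cos φ cos δ cos H = (0.1513)(-0.0401) + (0.9885)(0.9992)(0.9914) = 0.9731.
Air mass m = 1/cos θ_z = 1/0.9731 = 1.028; τ^m = 0.79^1.028 = 0.7848.
Surface direct beam = 1362 × 0.9731 × 0.7848 = 1040.14 W/m².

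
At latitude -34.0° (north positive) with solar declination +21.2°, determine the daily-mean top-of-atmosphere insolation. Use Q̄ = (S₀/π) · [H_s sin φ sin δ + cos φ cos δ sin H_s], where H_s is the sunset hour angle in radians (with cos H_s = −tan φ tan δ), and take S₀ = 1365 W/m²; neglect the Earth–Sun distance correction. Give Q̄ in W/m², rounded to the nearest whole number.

209 W/m²

cos H_s = −tan(-34.0°) · tan(21.2°) = 0.2616, so H_s = arccos(0.2616) = 74.83°. In radians, H_s = 1.3060.
H_s sin φ sin δ = 1.3060 × -0.5592 × 0.3616 = -0.2641.
cos φ cos δ sin H_s = 0.8290 × 0.9323 × 0.9651 = 0.7459.
Q̄ = (1365/π) × (-0.2641 + 0.7459) = 434.49 × 0.4818 = 209.34 W/m².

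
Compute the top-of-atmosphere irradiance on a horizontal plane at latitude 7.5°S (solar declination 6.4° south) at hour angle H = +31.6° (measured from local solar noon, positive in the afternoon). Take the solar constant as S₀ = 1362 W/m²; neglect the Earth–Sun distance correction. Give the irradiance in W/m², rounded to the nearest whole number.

1163 W/m²

cos θ_z = sin(-7.5°) sin(-6.4°) + cos(-7.5°) cos(-6.4°) cos(31.60°) = 0.0145 + 0.8392 = 0.8537.
Top-of-atmosphere irradiance = S₀ cos θ_z = 1362 × 0.8537 = 1162.74 W/m².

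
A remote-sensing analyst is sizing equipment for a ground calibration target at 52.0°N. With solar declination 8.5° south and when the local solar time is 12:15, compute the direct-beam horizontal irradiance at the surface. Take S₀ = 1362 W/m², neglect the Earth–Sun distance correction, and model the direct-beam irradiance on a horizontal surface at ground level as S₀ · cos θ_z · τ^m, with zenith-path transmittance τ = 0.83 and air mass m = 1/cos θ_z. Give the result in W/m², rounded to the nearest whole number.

458 W/m²

Hour angle H = 15° × (12.25 − 12) = 3.75°.
With φ = 52.0°, δ = -8.5°, H = 3.75°: sin φ sin δ = -0.1165, cos φ cos δ cos H = 0.6076, so cos θ_z = 0.4911.
Air mass m = 1/cos θ_z = 1/0.4911 = 2.036; τ^m = 0.83^2.036 = 0.6843.
Surface direct beam = 1362 × 0.4911 × 0.6843 = 457.71 W/m².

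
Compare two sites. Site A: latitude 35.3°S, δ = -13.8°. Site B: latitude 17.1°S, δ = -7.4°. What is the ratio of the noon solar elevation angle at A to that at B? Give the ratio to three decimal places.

A: 90° − |-35.3 − (-13.8)| = 68.50°.
B: 90° − |-17.1 − (-7.4)| = 80.30°.
Ratio A/B = 68.5000 / 80.3000 = 0.8531.

0.853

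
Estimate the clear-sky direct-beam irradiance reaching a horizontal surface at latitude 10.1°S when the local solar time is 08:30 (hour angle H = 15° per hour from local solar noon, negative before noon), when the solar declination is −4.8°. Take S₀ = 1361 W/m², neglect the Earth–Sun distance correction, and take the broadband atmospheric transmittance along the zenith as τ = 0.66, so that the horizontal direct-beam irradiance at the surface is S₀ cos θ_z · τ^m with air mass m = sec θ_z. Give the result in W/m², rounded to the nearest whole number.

422 W/m²

Hour angle H = 15° × (8.5 − 12) = -52.50°.
cos θ_z = sin φ sin δ + cos φ cos δ cos H = (-0.1754)(-0.0837) + (0.9845)(0.9965)(0.6088) = 0.6119.
Air mass m = 1/cos θ_z = 1/0.6119 = 1.634; τ^m = 0.66^1.634 = 0.5071.
Surface direct beam = 1361 × 0.6119 × 0.5071 = 422.31 W/m².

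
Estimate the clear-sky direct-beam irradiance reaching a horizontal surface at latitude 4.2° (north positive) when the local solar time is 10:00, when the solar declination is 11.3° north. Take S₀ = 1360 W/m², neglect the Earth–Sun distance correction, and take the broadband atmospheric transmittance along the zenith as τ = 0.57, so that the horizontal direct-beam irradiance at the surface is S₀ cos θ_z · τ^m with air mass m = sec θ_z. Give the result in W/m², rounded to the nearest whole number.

610 W/m²

Hour angle H = 15° × (10 − 12) = -30.00°.
cos θ_z = sin φ sin δ + cos φ cos δ cos H = (0.0732)(0.1959) + (0.9973)(0.9806)(0.8660) = 0.8612.
Air mass m = 1/cos θ_z = 1/0.8612 = 1.161; τ^m = 0.57^1.161 = 0.5207.
Surface direct beam = 1360 × 0.8612 × 0.5207 = 609.86 W/m².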